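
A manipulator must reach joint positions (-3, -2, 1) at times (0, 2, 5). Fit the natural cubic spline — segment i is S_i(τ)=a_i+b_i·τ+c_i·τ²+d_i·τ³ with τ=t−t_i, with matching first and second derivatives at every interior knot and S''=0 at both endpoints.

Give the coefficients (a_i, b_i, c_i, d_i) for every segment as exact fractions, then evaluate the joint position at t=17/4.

  seg 0: a=-3 b=2/5 c=0 d=1/40
  seg 1: a=-2 b=7/10 c=3/20 d=-1/60
S(17/4) = 37/256

Δ: Δ0=1/2, Δ1=1
row 1: diag=10, rhs=3; c'=3/10, d'=3/10
back: M1=3/10
M: M0=0, M1=3/10, M2=0
seg 0: a=-3, c=M0/2=0, d=(M1−M0)/(6·2)=1/40, b=Δ0−h0·(2M0+M1)/6=2/5
seg 1: a=-2, c=M1/2=3/20, d=(M2−M1)/(6·3)=-1/60, b=Δ1−h1·(2M1+M2)/6=7/10
t_q=17/4 → seg 1, τ=9/4; S=-2+7/10·τ+3/20·τ²+-1/60·τ³=37/256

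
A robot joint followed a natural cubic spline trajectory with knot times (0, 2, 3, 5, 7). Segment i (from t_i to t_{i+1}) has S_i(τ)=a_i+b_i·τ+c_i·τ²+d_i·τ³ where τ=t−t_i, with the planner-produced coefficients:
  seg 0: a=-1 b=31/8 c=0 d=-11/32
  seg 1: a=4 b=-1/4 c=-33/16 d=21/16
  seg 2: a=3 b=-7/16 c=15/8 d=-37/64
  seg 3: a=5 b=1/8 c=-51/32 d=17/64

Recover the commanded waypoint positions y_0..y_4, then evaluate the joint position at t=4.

y_0=-1 y_1=4 y_2=3 y_3=5 y_4=1
S(4) = 247/64

y_0 = S_0(0) = a_0 = -1
y_1 = S_1(0) = a_1 = 4
y_2 = S_2(0) = a_2 = 3
y_3 = S_3(0) = a_3 = 5
y_4 = S_3(2) = 1
t_q=4 is in segment 2 (τ=1); S_2(τ)=247/64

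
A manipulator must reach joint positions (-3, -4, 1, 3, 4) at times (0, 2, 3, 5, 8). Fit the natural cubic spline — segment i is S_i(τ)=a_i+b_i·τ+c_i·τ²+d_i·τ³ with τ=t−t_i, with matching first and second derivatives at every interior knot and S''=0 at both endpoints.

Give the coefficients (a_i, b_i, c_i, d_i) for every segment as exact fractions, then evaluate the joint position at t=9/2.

  seg 0: a=-3 b=-2569/978 c=0 d=260/489
  seg 1: a=-4 b=3671/978 c=520/163 d=-1901/978
  seg 2: a=1 b=2104/489 c=-861/326 d=242/489
  seg 3: a=3 b=-158/489 c=107/326 d=-107/2934
S(9/2) = 4149/1304

Δ: Δ0=-1/2, Δ1=5, Δ2=1, Δ3=1/3
row 1: diag=6, rhs=33; c'=1/6, d'=11/2
row 2: denom=6−1·1/6=35/6; d'=(-24−1·11/2)/(35/6)=-177/35
row 3: denom=10−2·12/35=326/35; d'=(-4−2·-177/35)/(326/35)=107/163
back: M3=107/163
back: M2=-177/35−12/35·107/163=-861/163
back: M1=11/2−1/6·-861/163=1040/163
M: M0=0, M1=1040/163, M2=-861/163, M3=107/163, M4=0
seg 0: a=-3, c=M0/2=0, d=(M1−M0)/(6·2)=260/489, b=Δ0−h0·(2M0+M1)/6=-2569/978
seg 1: a=-4, c=M1/2=520/163, d=(M2−M1)/(6·1)=-1901/978, b=Δ1−h1·(2M1+M2)/6=3671/978
seg 2: a=1, c=M2/2=-861/326, d=(M3−M2)/(6·2)=242/489, b=Δ2−h2·(2M2+M3)/6=2104/489
seg 3: a=3, c=M3/2=107/326, d=(M4−M3)/(6·3)=-107/2934, b=Δ3−h3·(2M3+M4)/6=-158/489
t_q=9/2 → seg 2, τ=3/2; S=1+2104/489·τ+-861/326·τ²+242/489·τ³=4149/1304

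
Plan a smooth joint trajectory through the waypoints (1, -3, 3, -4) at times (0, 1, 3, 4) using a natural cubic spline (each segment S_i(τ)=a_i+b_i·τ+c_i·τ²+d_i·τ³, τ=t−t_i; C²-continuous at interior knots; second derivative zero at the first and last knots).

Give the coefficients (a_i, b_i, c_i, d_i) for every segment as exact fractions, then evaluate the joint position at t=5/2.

  seg 0: a=1 b=-95/16 c=0 d=31/16
  seg 1: a=-3 b=-1/8 c=93/16 d=-17/8
  seg 2: a=3 b=-19/8 c=-111/16 d=37/16
S(5/2) = 87/32

Δ: Δ0=-4, Δ1=3, Δ2=-7
row 1: diag=6, rhs=42; c'=1/3, d'=7
row 2: denom=6−2·1/3=16/3; d'=(-60−2·7)/(16/3)=-111/8
back: M2=-111/8
back: M1=7−1/3·-111/8=93/8
M: M0=0, M1=93/8, M2=-111/8, M3=0
seg 0: a=1, c=M0/2=0, d=(M1−M0)/(6·1)=31/16, b=Δ0−h0·(2M0+M1)/6=-95/16
seg 1: a=-3, c=M1/2=93/16, d=(M2−M1)/(6·2)=-17/8, b=Δ1−h1·(2M1+M2)/6=-1/8
seg 2: a=3, c=M2/2=-111/16, d=(M3−M2)/(6·1)=37/16, b=Δ2−h2·(2M2+M3)/6=-19/8
t_q=5/2 → seg 1, τ=3/2; S=-3+-1/8·τ+93/16·τ²+-17/8·τ³=87/32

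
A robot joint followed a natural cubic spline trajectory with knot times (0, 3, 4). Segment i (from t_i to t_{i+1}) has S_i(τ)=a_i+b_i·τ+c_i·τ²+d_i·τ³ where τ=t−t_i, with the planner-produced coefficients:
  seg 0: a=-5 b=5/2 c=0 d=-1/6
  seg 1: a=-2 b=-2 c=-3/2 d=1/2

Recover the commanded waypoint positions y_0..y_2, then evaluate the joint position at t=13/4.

y_0 = S_0(0) = a_0 = -5
y_1 = S_1(0) = a_1 = -2
y_2 = S_1(1) = -5
t_q=13/4 is in segment 1 (τ=1/4); S_1(τ)=-331/128

y_0=-5 y_1=-2 y_2=-5
S(13/4) = -331/128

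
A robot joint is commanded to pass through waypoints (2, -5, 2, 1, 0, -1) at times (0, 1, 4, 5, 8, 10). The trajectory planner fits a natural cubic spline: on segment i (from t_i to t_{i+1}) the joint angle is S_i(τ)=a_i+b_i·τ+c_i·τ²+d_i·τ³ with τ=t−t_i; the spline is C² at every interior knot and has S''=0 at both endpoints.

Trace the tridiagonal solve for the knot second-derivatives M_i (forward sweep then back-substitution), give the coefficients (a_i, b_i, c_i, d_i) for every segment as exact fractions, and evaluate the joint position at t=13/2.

  seg 0: a=2 b=-65429/7650 c=0 d=11879/7650
  seg 1: a=-5 b=-14896/3825 c=11879/2550 d=-59269/68850
  seg 2: a=2 b=6223/7650 c=-11816/3825 d=3253/2550
  seg 3: a=1 b=-346/225 c=1129/1530 d=-7721/68850
  seg 4: a=0 b=-1057/7650 c=-346/1275 d=173/3825
S(13/2) = -169/6800

Δ: Δ0=-7, Δ1=7/3, Δ2=-1, Δ3=-1/3, Δ4=-1/2
row 1: diag=8, rhs=56; c'=3/8, d'=7
row 2: denom=8−3·3/8=55/8; d'=(-20−3·7)/(55/8)=-328/55
row 3: denom=8−1·8/55=432/55; d'=(4−1·-328/55)/(432/55)=137/108
row 4: denom=10−3·55/144=425/48; d'=(-1−3·137/108)/(425/48)=-692/1275
back: M4=-692/1275
back: M3=137/108−55/144·-692/1275=1129/765
back: M2=-328/55−8/55·1129/765=-23632/3825
back: M1=7−3/8·-23632/3825=11879/1275
M: M0=0, M1=11879/1275, M2=-23632/3825, M3=1129/765, M4=-692/1275, M5=0
seg 0: a=2, c=M0/2=0, d=(M1−M0)/(6·1)=11879/7650, b=Δ0−h0·(2M0+M1)/6=-65429/7650
seg 1: a=-5, c=M1/2=11879/2550, d=(M2−M1)/(6·3)=-59269/68850, b=Δ1−h1·(2M1+M2)/6=-14896/3825
seg 2: a=2, c=M2/2=-11816/3825, d=(M3−M2)/(6·1)=3253/2550, b=Δ2−h2·(2M2+M3)/6=6223/7650
seg 3: a=1, c=M3/2=1129/1530, d=(M4−M3)/(6·3)=-7721/68850, b=Δ3−h3·(2M3+M4)/6=-346/225
seg 4: a=0, c=M4/2=-346/1275, d=(M5−M4)/(6·2)=173/3825, b=Δ4−h4·(2M4+M5)/6=-1057/7650
t_q=13/2 → seg 3, τ=3/2; S=1+-346/225·τ+1129/1530·τ²+-7721/68850·τ³=-169/6800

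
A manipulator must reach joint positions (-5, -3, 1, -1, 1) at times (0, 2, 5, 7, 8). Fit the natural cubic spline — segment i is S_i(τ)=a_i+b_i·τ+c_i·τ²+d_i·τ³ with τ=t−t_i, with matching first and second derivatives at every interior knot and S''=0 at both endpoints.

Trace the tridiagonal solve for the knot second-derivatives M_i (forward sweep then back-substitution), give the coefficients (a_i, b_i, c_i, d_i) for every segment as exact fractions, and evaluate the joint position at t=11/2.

  seg 0: a=-5 b=523/759 c=0 d=59/759
  seg 1: a=-3 b=1231/759 c=118/253 d=-427/2277
  seg 2: a=1 b=-488/759 c=-309/253 d=1583/3036
  seg 3: a=-1 b=553/759 c=965/506 d=-965/1518
S(11/2) = 3549/8096

Δ: Δ0=1, Δ1=4/3, Δ2=-1, Δ3=2
row 1: diag=10, rhs=2; c'=3/10, d'=1/5
row 2: denom=10−3·3/10=91/10; d'=(-14−3·1/5)/(91/10)=-146/91
row 3: denom=6−2·20/91=506/91; d'=(18−2·-146/91)/(506/91)=965/253
back: M3=965/253
back: M2=-146/91−20/91·965/253=-618/253
back: M1=1/5−3/10·-618/253=236/253
M: M0=0, M1=236/253, M2=-618/253, M3=965/253, M4=0
seg 0: a=-5, c=M0/2=0, d=(M1−M0)/(6·2)=59/759, b=Δ0−h0·(2M0+M1)/6=523/759
seg 1: a=-3, c=M1/2=118/253, d=(M2−M1)/(6·3)=-427/2277, b=Δ1−h1·(2M1+M2)/6=1231/759
seg 2: a=1, c=M2/2=-309/253, d=(M3−M2)/(6·2)=1583/3036, b=Δ2−h2·(2M2+M3)/6=-488/759
seg 3: a=-1, c=M3/2=965/506, d=(M4−M3)/(6·1)=-965/1518, b=Δ3−h3·(2M3+M4)/6=553/759
t_q=11/2 → seg 2, τ=1/2; S=1+-488/759·τ+-309/253·τ²+1583/3036·τ³=3549/8096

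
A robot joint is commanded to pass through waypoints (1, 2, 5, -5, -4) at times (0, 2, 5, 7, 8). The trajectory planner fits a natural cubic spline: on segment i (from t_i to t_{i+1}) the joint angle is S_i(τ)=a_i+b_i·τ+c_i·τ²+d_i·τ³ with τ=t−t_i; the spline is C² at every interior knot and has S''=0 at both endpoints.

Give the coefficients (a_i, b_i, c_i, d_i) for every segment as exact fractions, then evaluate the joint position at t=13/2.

Δ: Δ0=1/2, Δ1=1, Δ2=-5, Δ3=1
row 1: diag=10, rhs=3; c'=3/10, d'=3/10
row 2: denom=10−3·3/10=91/10; d'=(-36−3·3/10)/(91/10)=-369/91
row 3: denom=6−2·20/91=506/91; d'=(36−2·-369/91)/(506/91)=2007/253
back: M3=2007/253
back: M2=-369/91−20/91·2007/253=-1467/253
back: M1=3/10−3/10·-1467/253=516/253
M: M0=0, M1=516/253, M2=-1467/253, M3=2007/253, M4=0
seg 0: a=1, c=M0/2=0, d=(M1−M0)/(6·2)=43/253, b=Δ0−h0·(2M0+M1)/6=-91/506
seg 1: a=2, c=M1/2=258/253, d=(M2−M1)/(6·3)=-661/1518, b=Δ1−h1·(2M1+M2)/6=941/506
seg 2: a=5, c=M2/2=-1467/506, d=(M3−M2)/(6·2)=579/506, b=Δ2−h2·(2M2+M3)/6=-956/253
seg 3: a=-5, c=M3/2=2007/506, d=(M4−M3)/(6·1)=-669/506, b=Δ3−h3·(2M3+M4)/6=-416/253
t_q=13/2 → seg 2, τ=3/2; S=5+-956/253·τ+-1467/506·τ²+579/506·τ³=-13477/4048

  seg 0: a=1 b=-91/506 c=0 d=43/253
  seg 1: a=2 b=941/506 c=258/253 d=-661/1518
  seg 2: a=5 b=-956/253 c=-1467/506 d=579/506
  seg 3: a=-5 b=-416/253 c=2007/506 d=-669/506
S(13/2) = -13477/4048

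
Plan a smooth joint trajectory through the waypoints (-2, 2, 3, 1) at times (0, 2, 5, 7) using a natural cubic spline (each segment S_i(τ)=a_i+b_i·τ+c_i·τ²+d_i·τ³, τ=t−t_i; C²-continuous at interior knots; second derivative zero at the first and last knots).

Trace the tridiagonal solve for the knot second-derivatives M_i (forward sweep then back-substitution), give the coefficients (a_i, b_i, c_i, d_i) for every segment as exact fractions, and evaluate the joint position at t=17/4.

Δ: Δ0=2, Δ1=1/3, Δ2=-1
row 1: diag=10, rhs=-10; c'=3/10, d'=-1
row 2: denom=10−3·3/10=91/10; d'=(-8−3·-1)/(91/10)=-50/91
back: M2=-50/91
back: M1=-1−3/10·-50/91=-76/91
M: M0=0, M1=-76/91, M2=-50/91, M3=0
seg 0: a=-2, c=M0/2=0, d=(M1−M0)/(6·2)=-19/273, b=Δ0−h0·(2M0+M1)/6=622/273
seg 1: a=2, c=M1/2=-38/91, d=(M2−M1)/(6·3)=1/63, b=Δ1−h1·(2M1+M2)/6=394/273
seg 2: a=3, c=M2/2=-25/91, d=(M3−M2)/(6·2)=25/546, b=Δ2−h2·(2M2+M3)/6=-173/273
t_q=17/4 → seg 1, τ=9/4; S=2+394/273·τ+-38/91·τ²+1/63·τ³=19301/5824

  seg 0: a=-2 b=622/273 c=0 d=-19/273
  seg 1: a=2 b=394/273 c=-38/91 d=1/63
  seg 2: a=3 b=-173/273 c=-25/91 d=25/546
S(17/4) = 19301/5824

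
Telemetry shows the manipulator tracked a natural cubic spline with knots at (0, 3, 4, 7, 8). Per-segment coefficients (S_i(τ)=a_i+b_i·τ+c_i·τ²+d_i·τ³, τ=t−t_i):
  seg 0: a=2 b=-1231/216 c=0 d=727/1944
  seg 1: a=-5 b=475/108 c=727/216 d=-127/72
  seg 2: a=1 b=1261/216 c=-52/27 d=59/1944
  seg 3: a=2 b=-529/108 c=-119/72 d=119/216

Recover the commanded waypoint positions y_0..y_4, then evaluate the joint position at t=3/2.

y_0=2 y_1=-5 y_2=1 y_3=2 y_4=-4
S(3/2) = -1015/192

y_0 = S_0(0) = a_0 = 2
y_1 = S_1(0) = a_1 = -5
y_2 = S_2(0) = a_2 = 1
y_3 = S_3(0) = a_3 = 2
y_4 = S_3(1) = -4
t_q=3/2 is in segment 0 (τ=3/2); S_0(τ)=-1015/192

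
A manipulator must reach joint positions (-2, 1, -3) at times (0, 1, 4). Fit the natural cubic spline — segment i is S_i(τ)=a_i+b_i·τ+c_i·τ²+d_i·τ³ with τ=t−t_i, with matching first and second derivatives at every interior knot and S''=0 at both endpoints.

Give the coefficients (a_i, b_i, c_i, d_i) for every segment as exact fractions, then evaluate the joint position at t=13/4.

  seg 0: a=-2 b=85/24 c=0 d=-13/24
  seg 1: a=1 b=23/12 c=-13/8 d=13/72
S(13/4) = -439/512

Δ: Δ0=3, Δ1=-4/3
row 1: diag=8, rhs=-26; c'=3/8, d'=-13/4
back: M1=-13/4
M: M0=0, M1=-13/4, M2=0
seg 0: a=-2, c=M0/2=0, d=(M1−M0)/(6·1)=-13/24, b=Δ0−h0·(2M0+M1)/6=85/24
seg 1: a=1, c=M1/2=-13/8, d=(M2−M1)/(6·3)=13/72, b=Δ1−h1·(2M1+M2)/6=23/12
t_q=13/4 → seg 1, τ=9/4; S=1+23/12·τ+-13/8·τ²+13/72·τ³=-439/512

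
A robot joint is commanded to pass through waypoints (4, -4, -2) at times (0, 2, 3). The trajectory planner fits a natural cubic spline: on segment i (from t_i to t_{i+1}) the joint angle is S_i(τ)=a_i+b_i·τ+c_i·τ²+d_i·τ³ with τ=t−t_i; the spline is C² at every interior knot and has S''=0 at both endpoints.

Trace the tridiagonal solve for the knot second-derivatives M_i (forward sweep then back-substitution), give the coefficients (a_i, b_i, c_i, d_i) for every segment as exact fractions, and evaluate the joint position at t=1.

  seg 0: a=4 b=-6 c=0 d=1/2
  seg 1: a=-4 b=0 c=3 d=-1
S(1) = -3/2

Δ: Δ0=-4, Δ1=2
row 1: diag=6, rhs=36; c'=1/6, d'=6
back: M1=6
M: M0=0, M1=6, M2=0
seg 0: a=4, c=M0/2=0, d=(M1−M0)/(6·2)=1/2, b=Δ0−h0·(2M0+M1)/6=-6
seg 1: a=-4, c=M1/2=3, d=(M2−M1)/(6·1)=-1, b=Δ1−h1·(2M1+M2)/6=0
t_q=1 → seg 0, τ=1; S=4+-6·τ+0·τ²+1/2·τ³=-3/2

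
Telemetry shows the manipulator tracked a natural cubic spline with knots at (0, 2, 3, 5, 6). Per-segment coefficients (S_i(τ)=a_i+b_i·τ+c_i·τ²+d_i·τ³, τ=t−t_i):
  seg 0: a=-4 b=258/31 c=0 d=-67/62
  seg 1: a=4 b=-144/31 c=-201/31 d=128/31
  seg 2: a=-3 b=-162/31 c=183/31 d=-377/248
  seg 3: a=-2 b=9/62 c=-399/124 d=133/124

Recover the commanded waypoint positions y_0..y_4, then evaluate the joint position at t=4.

y_0=-4 y_1=4 y_2=-3 y_3=-2 y_4=-4
S(4) = -953/248

y_0 = S_0(0) = a_0 = -4
y_1 = S_1(0) = a_1 = 4
y_2 = S_2(0) = a_2 = -3
y_3 = S_3(0) = a_3 = -2
y_4 = S_3(1) = -4
t_q=4 is in segment 2 (τ=1); S_2(τ)=-953/248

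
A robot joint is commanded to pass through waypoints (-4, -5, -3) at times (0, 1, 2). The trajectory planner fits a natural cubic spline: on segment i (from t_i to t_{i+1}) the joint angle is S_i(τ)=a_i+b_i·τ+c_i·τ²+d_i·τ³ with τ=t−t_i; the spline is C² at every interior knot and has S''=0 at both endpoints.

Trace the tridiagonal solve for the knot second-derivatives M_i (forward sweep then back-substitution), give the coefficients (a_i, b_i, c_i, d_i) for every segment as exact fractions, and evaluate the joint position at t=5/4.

Δ: Δ0=-1, Δ1=2
row 1: diag=4, rhs=18; c'=1/4, d'=9/2
back: M1=9/2
M: M0=0, M1=9/2, M2=0
seg 0: a=-4, c=M0/2=0, d=(M1−M0)/(6·1)=3/4, b=Δ0−h0·(2M0+M1)/6=-7/4
seg 1: a=-5, c=M1/2=9/4, d=(M2−M1)/(6·1)=-3/4, b=Δ1−h1·(2M1+M2)/6=1/2
t_q=5/4 → seg 1, τ=1/4; S=-5+1/2·τ+9/4·τ²+-3/4·τ³=-1215/256

  seg 0: a=-4 b=-7/4 c=0 d=3/4
  seg 1: a=-5 b=1/2 c=9/4 d=-3/4
S(5/4) = -1215/256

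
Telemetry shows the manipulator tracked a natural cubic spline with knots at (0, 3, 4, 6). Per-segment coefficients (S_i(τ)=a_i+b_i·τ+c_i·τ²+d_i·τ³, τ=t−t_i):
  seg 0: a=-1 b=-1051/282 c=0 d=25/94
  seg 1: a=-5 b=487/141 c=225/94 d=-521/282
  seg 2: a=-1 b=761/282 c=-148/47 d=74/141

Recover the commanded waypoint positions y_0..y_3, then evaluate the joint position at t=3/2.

y_0 = S_0(0) = a_0 = -1
y_1 = S_1(0) = a_1 = -5
y_2 = S_2(0) = a_2 = -1
y_3 = S_2(2) = -4
t_q=3/2 is in segment 0 (τ=3/2); S_0(τ)=-4281/752

y_0=-1 y_1=-5 y_2=-1 y_3=-4
S(3/2) = -4281/752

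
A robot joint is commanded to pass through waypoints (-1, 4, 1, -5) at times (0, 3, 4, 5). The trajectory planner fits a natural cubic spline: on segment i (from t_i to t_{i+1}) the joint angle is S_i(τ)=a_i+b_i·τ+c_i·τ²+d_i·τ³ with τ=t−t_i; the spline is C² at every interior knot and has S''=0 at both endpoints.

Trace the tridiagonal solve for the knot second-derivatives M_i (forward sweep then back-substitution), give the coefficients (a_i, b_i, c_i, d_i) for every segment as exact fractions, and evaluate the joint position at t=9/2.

Δ: Δ0=5/3, Δ1=-3, Δ2=-6
row 1: diag=8, rhs=-28; c'=1/8, d'=-7/2
row 2: denom=4−1·1/8=31/8; d'=(-18−1·-7/2)/(31/8)=-116/31
back: M2=-116/31
back: M1=-7/2−1/8·-116/31=-94/31
M: M0=0, M1=-94/31, M2=-116/31, M3=0
seg 0: a=-1, c=M0/2=0, d=(M1−M0)/(6·3)=-47/279, b=Δ0−h0·(2M0+M1)/6=296/93
seg 1: a=4, c=M1/2=-47/31, d=(M2−M1)/(6·1)=-11/93, b=Δ1−h1·(2M1+M2)/6=-127/93
seg 2: a=1, c=M2/2=-58/31, d=(M3−M2)/(6·1)=58/93, b=Δ2−h2·(2M2+M3)/6=-442/93
t_q=9/2 → seg 2, τ=1/2; S=1+-442/93·τ+-58/31·τ²+58/93·τ³=-219/124

  seg 0: a=-1 b=296/93 c=0 d=-47/279
  seg 1: a=4 b=-127/93 c=-47/31 d=-11/93
  seg 2: a=1 b=-442/93 c=-58/31 d=58/93
S(9/2) = -219/124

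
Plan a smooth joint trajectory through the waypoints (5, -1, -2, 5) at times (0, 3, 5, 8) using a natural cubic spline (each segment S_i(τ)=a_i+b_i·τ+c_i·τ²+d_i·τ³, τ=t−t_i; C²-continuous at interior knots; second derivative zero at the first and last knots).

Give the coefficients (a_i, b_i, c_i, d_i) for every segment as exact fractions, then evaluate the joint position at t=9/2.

Δ: Δ0=-2, Δ1=-1/2, Δ2=7/3
row 1: diag=10, rhs=9; c'=1/5, d'=9/10
row 2: denom=10−2·1/5=48/5; d'=(17−2·9/10)/(48/5)=19/12
back: M2=19/12
back: M1=9/10−1/5·19/12=7/12
M: M0=0, M1=7/12, M2=19/12, M3=0
seg 0: a=5, c=M0/2=0, d=(M1−M0)/(6·3)=7/216, b=Δ0−h0·(2M0+M1)/6=-55/24
seg 1: a=-1, c=M1/2=7/24, d=(M2−M1)/(6·2)=1/12, b=Δ1−h1·(2M1+M2)/6=-17/12
seg 2: a=-2, c=M2/2=19/24, d=(M3−M2)/(6·3)=-19/216, b=Δ2−h2·(2M2+M3)/6=3/4
t_q=9/2 → seg 1, τ=3/2; S=-1+-17/12·τ+7/24·τ²+1/12·τ³=-35/16

  seg 0: a=5 b=-55/24 c=0 d=7/216
  seg 1: a=-1 b=-17/12 c=7/24 d=1/12
  seg 2: a=-2 b=3/4 c=19/24 d=-19/216
S(9/2) = -35/16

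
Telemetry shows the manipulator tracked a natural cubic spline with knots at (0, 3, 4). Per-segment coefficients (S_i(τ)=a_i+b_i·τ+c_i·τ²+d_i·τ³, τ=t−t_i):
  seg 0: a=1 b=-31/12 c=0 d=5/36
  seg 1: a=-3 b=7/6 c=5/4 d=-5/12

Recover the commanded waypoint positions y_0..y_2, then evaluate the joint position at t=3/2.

y_0=1 y_1=-3 y_2=-1
S(3/2) = -77/32

y_0 = S_0(0) = a_0 = 1
y_1 = S_1(0) = a_1 = -3
y_2 = S_1(1) = -1
t_q=3/2 is in segment 0 (τ=3/2); S_0(τ)=-77/32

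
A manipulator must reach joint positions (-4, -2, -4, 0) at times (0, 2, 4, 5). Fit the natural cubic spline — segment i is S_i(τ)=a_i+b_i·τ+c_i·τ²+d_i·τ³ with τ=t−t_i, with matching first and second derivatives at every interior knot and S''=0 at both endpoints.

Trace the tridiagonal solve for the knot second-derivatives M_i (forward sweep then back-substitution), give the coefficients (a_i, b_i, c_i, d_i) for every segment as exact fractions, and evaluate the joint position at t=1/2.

Δ: Δ0=1, Δ1=-1, Δ2=4
row 1: diag=8, rhs=-12; c'=1/4, d'=-3/2
row 2: denom=6−2·1/4=11/2; d'=(30−2·-3/2)/(11/2)=6
back: M2=6
back: M1=-3/2−1/4·6=-3
M: M0=0, M1=-3, M2=6, M3=0
seg 0: a=-4, c=M0/2=0, d=(M1−M0)/(6·2)=-1/4, b=Δ0−h0·(2M0+M1)/6=2
seg 1: a=-2, c=M1/2=-3/2, d=(M2−M1)/(6·2)=3/4, b=Δ1−h1·(2M1+M2)/6=-1
seg 2: a=-4, c=M2/2=3, d=(M3−M2)/(6·1)=-1, b=Δ2−h2·(2M2+M3)/6=2
t_q=1/2 → seg 0, τ=1/2; S=-4+2·τ+0·τ²+-1/4·τ³=-97/32

  seg 0: a=-4 b=2 c=0 d=-1/4
  seg 1: a=-2 b=-1 c=-3/2 d=3/4
  seg 2: a=-4 b=2 c=3 d=-1
S(1/2) = -97/32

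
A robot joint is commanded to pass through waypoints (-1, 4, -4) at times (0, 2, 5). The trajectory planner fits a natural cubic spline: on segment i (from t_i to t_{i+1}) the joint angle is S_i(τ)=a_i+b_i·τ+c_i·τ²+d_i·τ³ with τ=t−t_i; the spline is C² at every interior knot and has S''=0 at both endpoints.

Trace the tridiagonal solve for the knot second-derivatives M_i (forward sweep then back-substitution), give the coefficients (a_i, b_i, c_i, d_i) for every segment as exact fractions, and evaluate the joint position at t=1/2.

Δ: Δ0=5/2, Δ1=-8/3
row 1: diag=10, rhs=-31; c'=3/10, d'=-31/10
back: M1=-31/10
M: M0=0, M1=-31/10, M2=0
seg 0: a=-1, c=M0/2=0, d=(M1−M0)/(6·2)=-31/120, b=Δ0−h0·(2M0+M1)/6=53/15
seg 1: a=4, c=M1/2=-31/20, d=(M2−M1)/(6·3)=31/180, b=Δ1−h1·(2M1+M2)/6=13/30
t_q=1/2 → seg 0, τ=1/2; S=-1+53/15·τ+0·τ²+-31/120·τ³=47/64

  seg 0: a=-1 b=53/15 c=0 d=-31/120
  seg 1: a=4 b=13/30 c=-31/20 d=31/180
S(1/2) = 47/64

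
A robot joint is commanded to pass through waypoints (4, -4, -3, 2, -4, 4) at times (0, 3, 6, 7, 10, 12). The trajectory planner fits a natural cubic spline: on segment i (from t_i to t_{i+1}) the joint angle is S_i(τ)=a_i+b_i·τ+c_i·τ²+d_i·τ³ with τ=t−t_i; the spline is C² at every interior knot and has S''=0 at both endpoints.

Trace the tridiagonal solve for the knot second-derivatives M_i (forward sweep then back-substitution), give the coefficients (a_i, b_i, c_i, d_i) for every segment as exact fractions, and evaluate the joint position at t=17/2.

Δ: Δ0=-8/3, Δ1=1/3, Δ2=5, Δ3=-2, Δ4=4
row 1: diag=12, rhs=18; c'=1/4, d'=3/2
row 2: denom=8−3·1/4=29/4; d'=(28−3·3/2)/(29/4)=94/29
row 3: denom=8−1·4/29=228/29; d'=(-42−1·94/29)/(228/29)=-328/57
row 4: denom=10−3·29/76=673/76; d'=(36−3·-328/57)/(673/76)=4048/673
back: M4=4048/673
back: M3=-328/57−29/76·4048/673=-16252/2019
back: M2=94/29−4/29·-16252/2019=8786/2019
back: M1=3/2−1/4·8786/2019=832/2019
M: M0=0, M1=832/2019, M2=8786/2019, M3=-16252/2019, M4=4048/673, M5=0
seg 0: a=4, c=M0/2=0, d=(M1−M0)/(6·3)=416/18171, b=Δ0−h0·(2M0+M1)/6=-5800/2019
seg 1: a=-4, c=M1/2=416/2019, d=(M2−M1)/(6·3)=3977/18171, b=Δ1−h1·(2M1+M2)/6=-4552/2019
seg 2: a=-3, c=M2/2=4393/2019, d=(M3−M2)/(6·1)=-1391/673, b=Δ2−h2·(2M2+M3)/6=9875/2019
seg 3: a=2, c=M3/2=-8126/2019, d=(M4−M3)/(6·3)=14198/18171, b=Δ3−h3·(2M3+M4)/6=6142/2019
seg 4: a=-4, c=M4/2=2024/673, d=(M5−M4)/(6·2)=-1012/2019, b=Δ4−h4·(2M4+M5)/6=-20/2019
t_q=17/2 → seg 3, τ=3/2; S=2+6142/2019·τ+-8126/2019·τ²+14198/18171·τ³=389/2692

  seg 0: a=4 b=-5800/2019 c=0 d=416/18171
  seg 1: a=-4 b=-4552/2019 c=416/2019 d=3977/18171
  seg 2: a=-3 b=9875/2019 c=4393/2019 d=-1391/673
  seg 3: a=2 b=6142/2019 c=-8126/2019 d=14198/18171
  seg 4: a=-4 b=-20/2019 c=2024/673 d=-1012/2019
S(17/2) = 389/2692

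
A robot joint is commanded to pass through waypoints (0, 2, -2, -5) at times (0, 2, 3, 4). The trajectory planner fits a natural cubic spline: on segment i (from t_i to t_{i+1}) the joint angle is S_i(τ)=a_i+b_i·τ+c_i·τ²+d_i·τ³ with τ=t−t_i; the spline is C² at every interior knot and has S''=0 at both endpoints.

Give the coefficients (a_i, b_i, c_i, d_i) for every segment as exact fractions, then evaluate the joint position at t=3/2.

  seg 0: a=0 b=65/23 c=0 d=-21/46
  seg 1: a=2 b=-61/23 c=-63/23 d=32/23
  seg 2: a=-2 b=-91/23 c=33/23 d=-11/23
S(3/2) = 993/368

Δ: Δ0=1, Δ1=-4, Δ2=-3
row 1: diag=6, rhs=-30; c'=1/6, d'=-5
row 2: denom=4−1·1/6=23/6; d'=(6−1·-5)/(23/6)=66/23
back: M2=66/23
back: M1=-5−1/6·66/23=-126/23
M: M0=0, M1=-126/23, M2=66/23, M3=0
seg 0: a=0, c=M0/2=0, d=(M1−M0)/(6·2)=-21/46, b=Δ0−h0·(2M0+M1)/6=65/23
seg 1: a=2, c=M1/2=-63/23, d=(M2−M1)/(6·1)=32/23, b=Δ1−h1·(2M1+M2)/6=-61/23
seg 2: a=-2, c=M2/2=33/23, d=(M3−M2)/(6·1)=-11/23, b=Δ2−h2·(2M2+M3)/6=-91/23
t_q=3/2 → seg 0, τ=3/2; S=0+65/23·τ+0·τ²+-21/46·τ³=993/368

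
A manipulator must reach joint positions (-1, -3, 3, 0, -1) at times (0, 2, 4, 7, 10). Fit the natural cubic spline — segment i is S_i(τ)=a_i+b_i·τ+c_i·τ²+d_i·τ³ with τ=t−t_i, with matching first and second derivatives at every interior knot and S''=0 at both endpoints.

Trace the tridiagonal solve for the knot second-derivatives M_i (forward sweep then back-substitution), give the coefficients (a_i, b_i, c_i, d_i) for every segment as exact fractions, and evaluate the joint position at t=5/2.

  seg 0: a=-1 b=-241/105 c=0 d=34/105
  seg 1: a=-3 b=167/105 c=68/35 d=-13/21
  seg 2: a=3 b=29/15 c=-62/35 d=50/189
  seg 3: a=0 b=-163/105 c=64/105 d=-64/945
S(5/2) = -503/280

Δ: Δ0=-1, Δ1=3, Δ2=-1, Δ3=-1/3
row 1: diag=8, rhs=24; c'=1/4, d'=3
row 2: denom=10−2·1/4=19/2; d'=(-24−2·3)/(19/2)=-60/19
row 3: denom=12−3·6/19=210/19; d'=(4−3·-60/19)/(210/19)=128/105
back: M3=128/105
back: M2=-60/19−6/19·128/105=-124/35
back: M1=3−1/4·-124/35=136/35
M: M0=0, M1=136/35, M2=-124/35, M3=128/105, M4=0
seg 0: a=-1, c=M0/2=0, d=(M1−M0)/(6·2)=34/105, b=Δ0−h0·(2M0+M1)/6=-241/105
seg 1: a=-3, c=M1/2=68/35, d=(M2−M1)/(6·2)=-13/21, b=Δ1−h1·(2M1+M2)/6=167/105
seg 2: a=3, c=M2/2=-62/35, d=(M3−M2)/(6·3)=50/189, b=Δ2−h2·(2M2+M3)/6=29/15
seg 3: a=0, c=M3/2=64/105, d=(M4−M3)/(6·3)=-64/945, b=Δ3−h3·(2M3+M4)/6=-163/105
t_q=5/2 → seg 1, τ=1/2; S=-3+167/105·τ+68/35·τ²+-13/21·τ³=-503/280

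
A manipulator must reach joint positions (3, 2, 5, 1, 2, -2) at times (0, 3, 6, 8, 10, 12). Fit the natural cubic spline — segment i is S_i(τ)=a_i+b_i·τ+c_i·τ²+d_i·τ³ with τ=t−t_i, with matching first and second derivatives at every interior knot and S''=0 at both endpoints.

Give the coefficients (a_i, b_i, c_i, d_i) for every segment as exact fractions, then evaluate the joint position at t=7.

Δ: Δ0=-1/3, Δ1=1, Δ2=-2, Δ3=1/2, Δ4=-2
row 1: diag=12, rhs=8; c'=1/4, d'=2/3
row 2: denom=10−3·1/4=37/4; d'=(-18−3·2/3)/(37/4)=-80/37
row 3: denom=8−2·8/37=280/37; d'=(15−2·-80/37)/(280/37)=143/56
row 4: denom=8−2·37/140=523/70; d'=(-15−2·143/56)/(523/70)=-2815/1046
back: M4=-2815/1046
back: M3=143/56−37/140·-2815/1046=3415/1046
back: M2=-80/37−8/37·3415/1046=-1500/523
back: M1=2/3−1/4·-1500/523=2171/1569
M: M0=0, M1=2171/1569, M2=-1500/523, M3=3415/1046, M4=-2815/1046, M5=0
seg 0: a=3, c=M0/2=0, d=(M1−M0)/(6·3)=2171/28242, b=Δ0−h0·(2M0+M1)/6=-3217/3138
seg 1: a=2, c=M1/2=2171/3138, d=(M2−M1)/(6·3)=-6671/28242, b=Δ1−h1·(2M1+M2)/6=1648/1569
seg 2: a=5, c=M2/2=-750/523, d=(M3−M2)/(6·2)=6415/12552, b=Δ2−h2·(2M2+M3)/6=-3691/3138
seg 3: a=1, c=M3/2=3415/2092, d=(M4−M3)/(6·2)=-3115/6276, b=Δ3−h3·(2M3+M4)/6=-1223/1569
seg 4: a=2, c=M4/2=-2815/2092, d=(M5−M4)/(6·2)=2815/12552, b=Δ4−h4·(2M4+M5)/6=-323/1569
t_q=7 → seg 2, τ=1; S=5+-3691/3138·τ+-750/523·τ²+6415/12552·τ³=12137/4184

  seg 0: a=3 b=-3217/3138 c=0 d=2171/28242
  seg 1: a=2 b=1648/1569 c=2171/3138 d=-6671/28242
  seg 2: a=5 b=-3691/3138 c=-750/523 d=6415/12552
  seg 3: a=1 b=-1223/1569 c=3415/2092 d=-3115/6276
  seg 4: a=2 b=-323/1569 c=-2815/2092 d=2815/12552
S(7) = 12137/4184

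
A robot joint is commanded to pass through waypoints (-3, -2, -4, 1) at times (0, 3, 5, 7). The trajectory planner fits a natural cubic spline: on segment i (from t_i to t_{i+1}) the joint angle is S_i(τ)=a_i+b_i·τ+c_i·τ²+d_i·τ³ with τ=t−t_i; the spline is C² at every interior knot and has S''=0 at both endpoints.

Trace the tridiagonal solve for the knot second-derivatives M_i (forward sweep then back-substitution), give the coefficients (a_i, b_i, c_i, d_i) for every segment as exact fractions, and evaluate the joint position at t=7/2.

  seg 0: a=-3 b=235/228 c=0 d=-53/684
  seg 1: a=-2 b=-121/114 c=-53/76 d=83/228
  seg 2: a=-4 b=59/114 c=113/76 d=-113/456
S(7/2) = -1617/608

Δ: Δ0=1/3, Δ1=-1, Δ2=5/2
row 1: diag=10, rhs=-8; c'=1/5, d'=-4/5
row 2: denom=8−2·1/5=38/5; d'=(21−2·-4/5)/(38/5)=113/38
back: M2=113/38
back: M1=-4/5−1/5·113/38=-53/38
M: M0=0, M1=-53/38, M2=113/38, M3=0
seg 0: a=-3, c=M0/2=0, d=(M1−M0)/(6·3)=-53/684, b=Δ0−h0·(2M0+M1)/6=235/228
seg 1: a=-2, c=M1/2=-53/76, d=(M2−M1)/(6·2)=83/228, b=Δ1−h1·(2M1+M2)/6=-121/114
seg 2: a=-4, c=M2/2=113/76, d=(M3−M2)/(6·2)=-113/456, b=Δ2−h2·(2M2+M3)/6=59/114
t_q=7/2 → seg 1, τ=1/2; S=-2+-121/114·τ+-53/76·τ²+83/228·τ³=-1617/608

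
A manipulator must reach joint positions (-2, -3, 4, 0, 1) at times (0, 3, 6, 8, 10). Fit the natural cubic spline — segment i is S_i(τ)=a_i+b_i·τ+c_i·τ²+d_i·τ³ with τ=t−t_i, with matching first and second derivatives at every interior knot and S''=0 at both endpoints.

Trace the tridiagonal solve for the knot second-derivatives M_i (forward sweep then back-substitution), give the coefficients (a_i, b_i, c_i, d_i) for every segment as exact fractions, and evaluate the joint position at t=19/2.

Δ: Δ0=-1/3, Δ1=7/3, Δ2=-2, Δ3=1/2
row 1: diag=12, rhs=16; c'=1/4, d'=4/3
row 2: denom=10−3·1/4=37/4; d'=(-26−3·4/3)/(37/4)=-120/37
row 3: denom=8−2·8/37=280/37; d'=(15−2·-120/37)/(280/37)=159/56
back: M3=159/56
back: M2=-120/37−8/37·159/56=-27/7
back: M1=4/3−1/4·-27/7=193/84
M: M0=0, M1=193/84, M2=-27/7, M3=159/56, M4=0
seg 0: a=-2, c=M0/2=0, d=(M1−M0)/(6·3)=193/1512, b=Δ0−h0·(2M0+M1)/6=-83/56
seg 1: a=-3, c=M1/2=193/168, d=(M2−M1)/(6·3)=-517/1512, b=Δ1−h1·(2M1+M2)/6=55/28
seg 2: a=4, c=M2/2=-27/14, d=(M3−M2)/(6·2)=125/224, b=Δ2−h2·(2M2+M3)/6=-3/8
seg 3: a=0, c=M3/2=159/112, d=(M4−M3)/(6·2)=-53/224, b=Δ3−h3·(2M3+M4)/6=-39/28
t_q=19/2 → seg 3, τ=3/2; S=0+-39/28·τ+159/112·τ²+-53/224·τ³=549/1792

  seg 0: a=-2 b=-83/56 c=0 d=193/1512
  seg 1: a=-3 b=55/28 c=193/168 d=-517/1512
  seg 2: a=4 b=-3/8 c=-27/14 d=125/224
  seg 3: a=0 b=-39/28 c=159/112 d=-53/224
S(19/2) = 549/1792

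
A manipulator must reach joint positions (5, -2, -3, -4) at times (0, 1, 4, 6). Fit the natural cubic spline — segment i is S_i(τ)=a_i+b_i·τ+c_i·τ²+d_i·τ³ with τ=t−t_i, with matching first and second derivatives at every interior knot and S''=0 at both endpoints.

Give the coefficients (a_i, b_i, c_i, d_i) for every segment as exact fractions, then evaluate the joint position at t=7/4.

Δ: Δ0=-7, Δ1=-1/3, Δ2=-1/2
row 1: diag=8, rhs=40; c'=3/8, d'=5
row 2: denom=10−3·3/8=71/8; d'=(-1−3·5)/(71/8)=-128/71
back: M2=-128/71
back: M1=5−3/8·-128/71=403/71
M: M0=0, M1=403/71, M2=-128/71, M3=0
seg 0: a=5, c=M0/2=0, d=(M1−M0)/(6·1)=403/426, b=Δ0−h0·(2M0+M1)/6=-3385/426
seg 1: a=-2, c=M1/2=403/142, d=(M2−M1)/(6·3)=-59/142, b=Δ1−h1·(2M1+M2)/6=-1088/213
seg 2: a=-3, c=M2/2=-64/71, d=(M3−M2)/(6·2)=32/213, b=Δ2−h2·(2M2+M3)/6=299/426
t_q=7/4 → seg 1, τ=3/4; S=-2+-1088/213·τ+403/142·τ²+-59/142·τ³=-40077/9088

  seg 0: a=5 b=-3385/426 c=0 d=403/426
  seg 1: a=-2 b=-1088/213 c=403/142 d=-59/142
  seg 2: a=-3 b=299/426 c=-64/71 d=32/213
S(7/4) = -40077/9088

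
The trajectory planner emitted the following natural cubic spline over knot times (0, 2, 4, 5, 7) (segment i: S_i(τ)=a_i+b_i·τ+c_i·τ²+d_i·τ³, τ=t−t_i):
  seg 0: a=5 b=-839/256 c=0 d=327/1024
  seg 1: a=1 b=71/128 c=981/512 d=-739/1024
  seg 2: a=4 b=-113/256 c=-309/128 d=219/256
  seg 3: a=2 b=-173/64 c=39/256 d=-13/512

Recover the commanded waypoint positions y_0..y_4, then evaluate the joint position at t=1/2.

y_0 = S_0(0) = a_0 = 5
y_1 = S_1(0) = a_1 = 1
y_2 = S_2(0) = a_2 = 4
y_3 = S_3(0) = a_3 = 2
y_4 = S_3(2) = -3
t_q=1/2 is in segment 0 (τ=1/2); S_0(τ)=27863/8192

y_0=5 y_1=1 y_2=4 y_3=2 y_4=-3
S(1/2) = 27863/8192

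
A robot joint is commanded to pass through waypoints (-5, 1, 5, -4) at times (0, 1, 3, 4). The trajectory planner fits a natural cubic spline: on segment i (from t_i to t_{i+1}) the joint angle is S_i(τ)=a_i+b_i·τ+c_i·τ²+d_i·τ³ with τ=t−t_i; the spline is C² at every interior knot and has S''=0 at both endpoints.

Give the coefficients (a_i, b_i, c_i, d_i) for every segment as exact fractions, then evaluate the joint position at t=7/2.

  seg 0: a=-5 b=97/16 c=0 d=-1/16
  seg 1: a=1 b=47/8 c=-3/16 d=-7/8
  seg 2: a=5 b=-43/8 c=-87/16 d=29/16
S(7/2) = 151/128

Δ: Δ0=6, Δ1=2, Δ2=-9
row 1: diag=6, rhs=-24; c'=1/3, d'=-4
row 2: denom=6−2·1/3=16/3; d'=(-66−2·-4)/(16/3)=-87/8
back: M2=-87/8
back: M1=-4−1/3·-87/8=-3/8
M: M0=0, M1=-3/8, M2=-87/8, M3=0
seg 0: a=-5, c=M0/2=0, d=(M1−M0)/(6·1)=-1/16, b=Δ0−h0·(2M0+M1)/6=97/16
seg 1: a=1, c=M1/2=-3/16, d=(M2−M1)/(6·2)=-7/8, b=Δ1−h1·(2M1+M2)/6=47/8
seg 2: a=5, c=M2/2=-87/16, d=(M3−M2)/(6·1)=29/16, b=Δ2−h2·(2M2+M3)/6=-43/8
t_q=7/2 → seg 2, τ=1/2; S=5+-43/8·τ+-87/16·τ²+29/16·τ³=151/128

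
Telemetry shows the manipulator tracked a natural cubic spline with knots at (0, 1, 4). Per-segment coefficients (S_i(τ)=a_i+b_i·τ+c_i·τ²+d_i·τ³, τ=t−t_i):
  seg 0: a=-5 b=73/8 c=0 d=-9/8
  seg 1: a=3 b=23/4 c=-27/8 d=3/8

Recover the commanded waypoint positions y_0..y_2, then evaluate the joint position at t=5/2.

y_0=-5 y_1=3 y_2=0
S(5/2) = 339/64

y_0 = S_0(0) = a_0 = -5
y_1 = S_1(0) = a_1 = 3
y_2 = S_1(3) = 0
t_q=5/2 is in segment 1 (τ=3/2); S_1(τ)=339/64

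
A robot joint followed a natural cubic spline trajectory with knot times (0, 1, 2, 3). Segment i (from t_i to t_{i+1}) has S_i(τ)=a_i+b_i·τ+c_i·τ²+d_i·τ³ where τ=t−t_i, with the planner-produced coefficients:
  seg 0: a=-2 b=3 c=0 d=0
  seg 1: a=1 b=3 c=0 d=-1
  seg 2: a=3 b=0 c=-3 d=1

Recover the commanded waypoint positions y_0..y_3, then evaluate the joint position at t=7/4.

y_0=-2 y_1=1 y_2=3 y_3=1
S(7/4) = 181/64

y_0 = S_0(0) = a_0 = -2
y_1 = S_1(0) = a_1 = 1
y_2 = S_2(0) = a_2 = 3
y_3 = S_2(1) = 1
t_q=7/4 is in segment 1 (τ=3/4); S_1(τ)=181/64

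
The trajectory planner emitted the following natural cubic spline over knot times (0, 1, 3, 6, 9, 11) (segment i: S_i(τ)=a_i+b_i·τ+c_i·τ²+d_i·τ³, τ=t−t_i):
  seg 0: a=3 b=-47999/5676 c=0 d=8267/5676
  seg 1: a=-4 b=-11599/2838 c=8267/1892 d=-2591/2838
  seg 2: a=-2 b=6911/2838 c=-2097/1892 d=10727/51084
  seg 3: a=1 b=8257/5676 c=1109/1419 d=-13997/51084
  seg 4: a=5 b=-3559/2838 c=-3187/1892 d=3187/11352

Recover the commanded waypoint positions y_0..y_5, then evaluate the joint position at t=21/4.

y_0=3 y_1=-4 y_2=-2 y_3=1 y_4=5 y_5=-2
S(21/4) = 31481/121088

y_0 = S_0(0) = a_0 = 3
y_1 = S_1(0) = a_1 = -4
y_2 = S_2(0) = a_2 = -2
y_3 = S_3(0) = a_3 = 1
y_4 = S_4(0) = a_4 = 5
y_5 = S_4(2) = -2
t_q=21/4 is in segment 2 (τ=9/4); S_2(τ)=31481/121088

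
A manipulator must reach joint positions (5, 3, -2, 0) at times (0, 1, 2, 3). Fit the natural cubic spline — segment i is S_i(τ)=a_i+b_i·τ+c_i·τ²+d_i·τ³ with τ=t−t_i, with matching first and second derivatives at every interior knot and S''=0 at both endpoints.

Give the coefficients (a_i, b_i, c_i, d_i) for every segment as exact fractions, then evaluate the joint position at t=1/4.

  seg 0: a=5 b=-11/15 c=0 d=-19/15
  seg 1: a=3 b=-68/15 c=-19/5 d=10/3
  seg 2: a=-2 b=-32/15 c=31/5 d=-31/15
S(1/4) = 307/64

Δ: Δ0=-2, Δ1=-5, Δ2=2
row 1: diag=4, rhs=-18; c'=1/4, d'=-9/2
row 2: denom=4−1·1/4=15/4; d'=(42−1·-9/2)/(15/4)=62/5
back: M2=62/5
back: M1=-9/2−1/4·62/5=-38/5
M: M0=0, M1=-38/5, M2=62/5, M3=0
seg 0: a=5, c=M0/2=0, d=(M1−M0)/(6·1)=-19/15, b=Δ0−h0·(2M0+M1)/6=-11/15
seg 1: a=3, c=M1/2=-19/5, d=(M2−M1)/(6·1)=10/3, b=Δ1−h1·(2M1+M2)/6=-68/15
seg 2: a=-2, c=M2/2=31/5, d=(M3−M2)/(6·1)=-31/15, b=Δ2−h2·(2M2+M3)/6=-32/15
t_q=1/4 → seg 0, τ=1/4; S=5+-11/15·τ+0·τ²+-19/15·τ³=307/64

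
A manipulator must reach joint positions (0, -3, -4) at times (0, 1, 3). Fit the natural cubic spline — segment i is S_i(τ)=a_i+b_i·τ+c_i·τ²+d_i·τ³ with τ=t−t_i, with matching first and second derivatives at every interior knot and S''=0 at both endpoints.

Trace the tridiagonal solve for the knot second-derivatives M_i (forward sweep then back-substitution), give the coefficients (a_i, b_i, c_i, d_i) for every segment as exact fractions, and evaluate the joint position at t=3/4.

  seg 0: a=0 b=-41/12 c=0 d=5/12
  seg 1: a=-3 b=-13/6 c=5/4 d=-5/24
S(3/4) = -611/256

Δ: Δ0=-3, Δ1=-1/2
row 1: diag=6, rhs=15; c'=1/3, d'=5/2
back: M1=5/2
M: M0=0, M1=5/2, M2=0
seg 0: a=0, c=M0/2=0, d=(M1−M0)/(6·1)=5/12, b=Δ0−h0·(2M0+M1)/6=-41/12
seg 1: a=-3, c=M1/2=5/4, d=(M2−M1)/(6·2)=-5/24, b=Δ1−h1·(2M1+M2)/6=-13/6
t_q=3/4 → seg 0, τ=3/4; S=0+-41/12·τ+0·τ²+5/12·τ³=-611/256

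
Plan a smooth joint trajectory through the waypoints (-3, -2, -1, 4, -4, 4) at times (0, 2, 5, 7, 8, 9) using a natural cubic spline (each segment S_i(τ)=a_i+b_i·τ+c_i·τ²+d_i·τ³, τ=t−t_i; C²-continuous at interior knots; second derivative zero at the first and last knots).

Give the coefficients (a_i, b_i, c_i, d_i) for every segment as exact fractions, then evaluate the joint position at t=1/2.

Δ: Δ0=1/2, Δ1=1/3, Δ2=5/2, Δ3=-8, Δ4=8
row 1: diag=10, rhs=-1; c'=3/10, d'=-1/10
row 2: denom=10−3·3/10=91/10; d'=(13−3·-1/10)/(91/10)=19/13
row 3: denom=6−2·20/91=506/91; d'=(-63−2·19/13)/(506/91)=-5999/506
row 4: denom=4−1·91/506=1933/506; d'=(96−1·-5999/506)/(1933/506)=54575/1933
back: M4=54575/1933
back: M3=-5999/506−91/506·54575/1933=-32732/1933
back: M2=19/13−20/91·-32732/1933=10019/1933
back: M1=-1/10−3/10·10019/1933=-3199/1933
M: M0=0, M1=-3199/1933, M2=10019/1933, M3=-32732/1933, M4=54575/1933, M5=0
seg 0: a=-3, c=M0/2=0, d=(M1−M0)/(6·2)=-3199/23196, b=Δ0−h0·(2M0+M1)/6=12197/11598
seg 1: a=-2, c=M1/2=-3199/3866, d=(M2−M1)/(6·3)=2203/5799, b=Δ1−h1·(2M1+M2)/6=-6997/11598
seg 2: a=-1, c=M2/2=10019/3866, d=(M3−M2)/(6·2)=-42751/23196, b=Δ2−h2·(2M2+M3)/6=54383/11598
seg 3: a=4, c=M3/2=-16366/1933, d=(M4−M3)/(6·1)=87307/11598, b=Δ3−h3·(2M3+M4)/6=-81895/11598
seg 4: a=-4, c=M4/2=54575/3866, d=(M5−M4)/(6·1)=-54575/11598, b=Δ4−h4·(2M4+M5)/6=-8183/5799
t_q=1/2 → seg 0, τ=1/2; S=-3+12197/11598·τ+0·τ²+-3199/23196·τ³=-154109/61856

  seg 0: a=-3 b=12197/11598 c=0 d=-3199/23196
  seg 1: a=-2 b=-6997/11598 c=-3199/3866 d=2203/5799
  seg 2: a=-1 b=54383/11598 c=10019/3866 d=-42751/23196
  seg 3: a=4 b=-81895/11598 c=-16366/1933 d=87307/11598
  seg 4: a=-4 b=-8183/5799 c=54575/3866 d=-54575/11598
S(1/2) = -154109/61856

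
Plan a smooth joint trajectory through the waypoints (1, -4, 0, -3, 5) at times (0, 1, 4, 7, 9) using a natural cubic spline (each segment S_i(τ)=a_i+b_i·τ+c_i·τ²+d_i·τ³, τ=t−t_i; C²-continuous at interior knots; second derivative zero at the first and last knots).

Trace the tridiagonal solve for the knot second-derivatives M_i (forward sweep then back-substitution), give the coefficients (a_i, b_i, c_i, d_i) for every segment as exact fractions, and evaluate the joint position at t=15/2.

  seg 0: a=1 b=-2404/399 c=0 d=409/399
  seg 1: a=-4 b=-1177/399 c=409/133 d=-1972/3591
  seg 2: a=0 b=269/399 c=-745/399 d=1567/3591
  seg 3: a=-3 b=500/399 c=274/133 d=-137/399
S(15/2) = -289/152

Δ: Δ0=-5, Δ1=4/3, Δ2=-1, Δ3=4
row 1: diag=8, rhs=38; c'=3/8, d'=19/4
row 2: denom=12−3·3/8=87/8; d'=(-14−3·19/4)/(87/8)=-226/87
row 3: denom=10−3·8/29=266/29; d'=(30−3·-226/87)/(266/29)=548/133
back: M3=548/133
back: M2=-226/87−8/29·548/133=-1490/399
back: M1=19/4−3/8·-1490/399=818/133
M: M0=0, M1=818/133, M2=-1490/399, M3=548/133, M4=0
seg 0: a=1, c=M0/2=0, d=(M1−M0)/(6·1)=409/399, b=Δ0−h0·(2M0+M1)/6=-2404/399
seg 1: a=-4, c=M1/2=409/133, d=(M2−M1)/(6·3)=-1972/3591, b=Δ1−h1·(2M1+M2)/6=-1177/399
seg 2: a=0, c=M2/2=-745/399, d=(M3−M2)/(6·3)=1567/3591, b=Δ2−h2·(2M2+M3)/6=269/399
seg 3: a=-3, c=M3/2=274/133, d=(M4−M3)/(6·2)=-137/399, b=Δ3−h3·(2M3+M4)/6=500/399
t_q=15/2 → seg 3, τ=1/2; S=-3+500/399·τ+274/133·τ²+-137/399·τ³=-289/152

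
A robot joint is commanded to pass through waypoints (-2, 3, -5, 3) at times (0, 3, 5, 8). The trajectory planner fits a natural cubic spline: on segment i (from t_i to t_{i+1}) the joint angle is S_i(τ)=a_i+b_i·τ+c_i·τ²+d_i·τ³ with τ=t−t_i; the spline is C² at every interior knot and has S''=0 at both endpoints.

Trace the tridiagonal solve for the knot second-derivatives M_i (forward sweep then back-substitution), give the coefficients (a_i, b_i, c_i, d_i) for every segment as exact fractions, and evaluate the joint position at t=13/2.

Δ: Δ0=5/3, Δ1=-4, Δ2=8/3
row 1: diag=10, rhs=-34; c'=1/5, d'=-17/5
row 2: denom=10−2·1/5=48/5; d'=(40−2·-17/5)/(48/5)=39/8
back: M2=39/8
back: M1=-17/5−1/5·39/8=-35/8
M: M0=0, M1=-35/8, M2=39/8, M3=0
seg 0: a=-2, c=M0/2=0, d=(M1−M0)/(6·3)=-35/144, b=Δ0−h0·(2M0+M1)/6=185/48
seg 1: a=3, c=M1/2=-35/16, d=(M2−M1)/(6·2)=37/48, b=Δ1−h1·(2M1+M2)/6=-65/24
seg 2: a=-5, c=M2/2=39/16, d=(M3−M2)/(6·3)=-13/48, b=Δ2−h2·(2M2+M3)/6=-53/24
t_q=13/2 → seg 2, τ=3/2; S=-5+-53/24·τ+39/16·τ²+-13/48·τ³=-479/128

  seg 0: a=-2 b=185/48 c=0 d=-35/144
  seg 1: a=3 b=-65/24 c=-35/16 d=37/48
  seg 2: a=-5 b=-53/24 c=39/16 d=-13/48
S(13/2) = -479/128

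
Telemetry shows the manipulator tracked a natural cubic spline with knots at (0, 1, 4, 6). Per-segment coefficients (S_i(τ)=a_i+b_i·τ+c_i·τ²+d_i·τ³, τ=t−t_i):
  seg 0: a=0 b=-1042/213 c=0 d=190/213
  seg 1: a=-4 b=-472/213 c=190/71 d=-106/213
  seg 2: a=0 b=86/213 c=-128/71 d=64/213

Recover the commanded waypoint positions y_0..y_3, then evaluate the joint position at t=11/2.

y_0 = S_0(0) = a_0 = 0
y_1 = S_1(0) = a_1 = -4
y_2 = S_2(0) = a_2 = 0
y_3 = S_2(2) = -4
t_q=11/2 is in segment 2 (τ=3/2); S_2(τ)=-173/71

y_0=0 y_1=-4 y_2=0 y_3=-4
S(11/2) = -173/71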